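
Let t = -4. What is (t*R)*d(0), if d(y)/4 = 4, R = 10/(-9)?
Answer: 640/9 ≈ 71.111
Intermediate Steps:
R = -10/9 (R = 10*(-⅑) = -10/9 ≈ -1.1111)
d(y) = 16 (d(y) = 4*4 = 16)
(t*R)*d(0) = -4*(-10/9)*16 = (40/9)*16 = 640/9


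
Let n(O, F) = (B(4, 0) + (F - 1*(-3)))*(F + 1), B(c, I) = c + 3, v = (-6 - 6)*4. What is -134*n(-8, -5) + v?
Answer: 2632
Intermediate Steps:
v = -48 (v = -12*4 = -48)
B(c, I) = 3 + c
n(O, F) = (1 + F)*(10 + F) (n(O, F) = ((3 + 4) + (F - 1*(-3)))*(F + 1) = (7 + (F + 3))*(1 + F) = (7 + (3 + F))*(1 + F) = (10 + F)*(1 + F) = (1 + F)*(10 + F))
-134*n(-8, -5) + v = -134*(10 + (-5)² + 11*(-5)) - 48 = -134*(10 + 25 - 55) - 48 = -134*(-20) - 48 = 2680 - 48 = 2632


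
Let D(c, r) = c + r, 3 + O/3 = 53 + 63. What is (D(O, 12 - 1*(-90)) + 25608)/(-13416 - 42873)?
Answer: -8683/18763 ≈ -0.46277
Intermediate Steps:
O = 339 (O = -9 + 3*(53 + 63) = -9 + 3*116 = -9 + 348 = 339)
(D(O, 12 - 1*(-90)) + 25608)/(-13416 - 42873) = ((339 + (12 - 1*(-90))) + 25608)/(-13416 - 42873) = ((339 + (12 + 90)) + 25608)/(-56289) = ((339 + 102) + 25608)*(-1/56289) = (441 + 25608)*(-1/56289) = 26049*(-1/56289) = -8683/18763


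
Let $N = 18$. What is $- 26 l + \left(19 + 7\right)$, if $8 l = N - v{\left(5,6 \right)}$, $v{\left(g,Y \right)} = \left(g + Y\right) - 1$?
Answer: $0$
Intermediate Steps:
$v{\left(g,Y \right)} = -1 + Y + g$ ($v{\left(g,Y \right)} = \left(Y + g\right) - 1 = -1 + Y + g$)
$l = 1$ ($l = \frac{18 - \left(-1 + 6 + 5\right)}{8} = \frac{18 - 10}{8} = \frac{1}{8} \cdot 8 = 1$)
$- 26 l + \left(19 + 7\right) = \left(-26\right) 1 + \left(19 + 7\right) = -26 + 26 = 0$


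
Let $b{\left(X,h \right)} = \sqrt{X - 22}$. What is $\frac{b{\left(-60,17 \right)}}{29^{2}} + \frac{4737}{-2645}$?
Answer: $- \frac{4737}{2645} + \frac{i \sqrt{82}}{841} \approx -1.7909 + 0.010767 i$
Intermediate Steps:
$b{\left(X,h \right)} = \sqrt{-22 + X}$
$\frac{b{\left(-60,17 \right)}}{29^{2}} + \frac{4737}{-2645} = \frac{\sqrt{-22 - 60}}{29^{2}} + \frac{4737}{-2645} = \frac{\sqrt{-82}}{841} + 4737 \left(- \frac{1}{2645}\right) = i \sqrt{82} \cdot \frac{1}{841} - \frac{4737}{2645} = \frac{i \sqrt{82}}{841} - \frac{4737}{2645} = - \frac{4737}{2645} + \frac{i \sqrt{82}}{841}$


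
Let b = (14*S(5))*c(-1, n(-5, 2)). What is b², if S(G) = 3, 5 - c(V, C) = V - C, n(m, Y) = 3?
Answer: 142884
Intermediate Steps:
c(V, C) = 5 + C - V (c(V, C) = 5 - (V - C) = 5 + (C - V) = 5 + C - V)
b = 378 (b = (14*3)*(5 + 3 - 1*(-1)) = 42*(5 + 3 + 1) = 42*9 = 378)
b² = 378² = 142884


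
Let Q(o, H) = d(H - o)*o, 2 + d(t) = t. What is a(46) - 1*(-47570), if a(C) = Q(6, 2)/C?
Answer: 1094092/23 ≈ 47569.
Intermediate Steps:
d(t) = -2 + t
Q(o, H) = o*(-2 + H - o) (Q(o, H) = (-2 + (H - o))*o = (-2 + H - o)*o = o*(-2 + H - o))
a(C) = -36/C (a(C) = (6*(-2 + 2 - 1*6))/C = (6*(-2 + 2 - 6))/C = (6*(-6))/C = -36/C)
a(46) - 1*(-47570) = -36/46 - 1*(-47570) = -36*1/46 + 47570 = -18/23 + 47570 = 1094092/23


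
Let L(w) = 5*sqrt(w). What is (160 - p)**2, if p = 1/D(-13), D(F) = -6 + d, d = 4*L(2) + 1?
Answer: 614990433/24025 - 198392*sqrt(2)/24025 ≈ 25586.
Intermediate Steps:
d = 1 + 20*sqrt(2) (d = 4*(5*sqrt(2)) + 1 = 20*sqrt(2) + 1 = 1 + 20*sqrt(2) ≈ 29.284)
D(F) = -5 + 20*sqrt(2) (D(F) = -6 + (1 + 20*sqrt(2)) = -5 + 20*sqrt(2))
p = 1/(-5 + 20*sqrt(2)) ≈ 0.042947
(160 - p)**2 = (160 - (1/155 + 4*sqrt(2)/155))**2 = (160 + (-1/155 - 4*sqrt(2)/155))**2 = (24799/155 - 4*sqrt(2)/155)**2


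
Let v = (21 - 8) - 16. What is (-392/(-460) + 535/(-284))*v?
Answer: 101079/32660 ≈ 3.0949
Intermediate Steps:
v = -3 (v = 13 - 16 = -3)
(-392/(-460) + 535/(-284))*v = (-392/(-460) + 535/(-284))*(-3) = (-392*(-1/460) + 535*(-1/284))*(-3) = (98/115 - 535/284)*(-3) = -33693/32660*(-3) = 101079/32660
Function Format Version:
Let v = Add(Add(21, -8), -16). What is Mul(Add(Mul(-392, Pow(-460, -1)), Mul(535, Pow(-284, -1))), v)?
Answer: Rational(101079, 32660) ≈ 3.0949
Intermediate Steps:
v = -3 (v = Add(13, -16) = -3)
Mul(Add(Mul(-392, Pow(-460, -1)), Mul(535, Pow(-284, -1))), v) = Mul(Add(Mul(-392, Pow(-460, -1)), Mul(535, Pow(-284, -1))), -3) = Mul(Add(Mul(-392, Rational(-1, 460)), Mul(535, Rational(-1, 284))), -3) = Mul(Add(Rational(98, 115), Rational(-535, 284)), -3) = Mul(Rational(-33693, 32660), -3) = Rational(101079, 32660)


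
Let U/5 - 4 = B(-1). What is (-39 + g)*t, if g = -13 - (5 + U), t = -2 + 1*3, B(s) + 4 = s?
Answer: -52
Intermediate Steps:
B(s) = -4 + s
U = -5 (U = 20 + 5*(-4 - 1) = 20 + 5*(-5) = 20 - 25 = -5)
t = 1 (t = -2 + 3 = 1)
g = -13 (g = -13 - (5 - 5) = -13 - 0 = -13 - 1*0 = -13 + 0 = -13)
(-39 + g)*t = (-39 - 13)*1 = -52*1 = -52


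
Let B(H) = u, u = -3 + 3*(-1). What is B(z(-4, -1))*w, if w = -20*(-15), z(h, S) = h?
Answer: -1800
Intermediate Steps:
u = -6 (u = -3 - 3 = -6)
B(H) = -6
w = 300
B(z(-4, -1))*w = -6*300 = -1800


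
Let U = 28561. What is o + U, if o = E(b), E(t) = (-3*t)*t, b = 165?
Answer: -53114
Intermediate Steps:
E(t) = -3*t**2
o = -81675 (o = -3*165**2 = -3*27225 = -81675)
o + U = -81675 + 28561 = -53114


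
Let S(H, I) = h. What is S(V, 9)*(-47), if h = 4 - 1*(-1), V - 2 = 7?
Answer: -235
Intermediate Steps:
V = 9 (V = 2 + 7 = 9)
h = 5 (h = 4 + 1 = 5)
S(H, I) = 5
S(V, 9)*(-47) = 5*(-47) = -235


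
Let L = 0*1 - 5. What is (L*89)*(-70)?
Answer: 31150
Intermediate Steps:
L = -5 (L = 0 - 5 = -5)
(L*89)*(-70) = -5*89*(-70) = -445*(-70) = 31150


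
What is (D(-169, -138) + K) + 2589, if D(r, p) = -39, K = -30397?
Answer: -27847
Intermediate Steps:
(D(-169, -138) + K) + 2589 = (-39 - 30397) + 2589 = -30436 + 2589 = -27847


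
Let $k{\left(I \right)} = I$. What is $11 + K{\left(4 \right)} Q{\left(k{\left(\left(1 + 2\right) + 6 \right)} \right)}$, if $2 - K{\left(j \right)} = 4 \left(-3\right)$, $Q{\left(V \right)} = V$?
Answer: $137$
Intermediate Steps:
$K{\left(j \right)} = 14$ ($K{\left(j \right)} = 2 - 4 \left(-3\right) = 2 - -12 = 2 + 12 = 14$)
$11 + K{\left(4 \right)} Q{\left(k{\left(\left(1 + 2\right) + 6 \right)} \right)} = 11 + 14 \left(\left(1 + 2\right) + 6\right) = 11 + 14 \left(3 + 6\right) = 11 + 14 \cdot 9 = 11 + 126 = 137$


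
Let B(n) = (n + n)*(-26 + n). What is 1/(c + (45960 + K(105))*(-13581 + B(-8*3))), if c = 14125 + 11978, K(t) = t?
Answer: -1/515026662 ≈ -1.9416e-9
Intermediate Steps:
B(n) = 2*n*(-26 + n) (B(n) = (2*n)*(-26 + n) = 2*n*(-26 + n))
c = 26103
1/(c + (45960 + K(105))*(-13581 + B(-8*3))) = 1/(26103 + (45960 + 105)*(-13581 + 2*(-8*3)*(-26 - 8*3))) = 1/(26103 + 46065*(-13581 + 2*(-24)*(-26 - 24))) = 1/(26103 + 46065*(-13581 + 2*(-24)*(-50))) = 1/(26103 + 46065*(-13581 + 2400)) = 1/(26103 + 46065*(-11181)) = 1/(26103 - 515052765) = 1/(-515026662) = -1/515026662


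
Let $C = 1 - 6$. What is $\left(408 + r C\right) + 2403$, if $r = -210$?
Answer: $3861$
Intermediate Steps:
$C = -5$ ($C = 1 - 6 = -5$)
$\left(408 + r C\right) + 2403 = \left(408 - -1050\right) + 2403 = \left(408 + 1050\right) + 2403 = 1458 + 2403 = 3861$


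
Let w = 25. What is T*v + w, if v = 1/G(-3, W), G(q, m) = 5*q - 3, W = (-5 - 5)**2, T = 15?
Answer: 145/6 ≈ 24.167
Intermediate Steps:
W = 100 (W = (-10)**2 = 100)
G(q, m) = -3 + 5*q
v = -1/18 (v = 1/(-3 + 5*(-3)) = 1/(-3 - 15) = 1/(-18) = -1/18 ≈ -0.055556)
T*v + w = 15*(-1/18) + 25 = -5/6 + 25 = 145/6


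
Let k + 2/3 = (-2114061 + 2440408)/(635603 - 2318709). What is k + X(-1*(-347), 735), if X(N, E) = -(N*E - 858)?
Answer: -1283475339719/5049318 ≈ -2.5419e+5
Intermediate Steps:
X(N, E) = 858 - E*N (X(N, E) = -(E*N - 858) = -(-858 + E*N) = 858 - E*N)
k = -4345253/5049318 (k = -⅔ + (-2114061 + 2440408)/(635603 - 2318709) = -⅔ + 326347/(-1683106) = -⅔ + 326347*(-1/1683106) = -⅔ - 326347/1683106 = -4345253/5049318 ≈ -0.86056)
k + X(-1*(-347), 735) = -4345253/5049318 + (858 - 1*735*(-1*(-347))) = -4345253/5049318 + (858 - 1*735*347) = -4345253/5049318 + (858 - 255045) = -4345253/5049318 - 254187 = -1283475339719/5049318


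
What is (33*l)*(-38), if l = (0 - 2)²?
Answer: -5016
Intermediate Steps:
l = 4 (l = (-2)² = 4)
(33*l)*(-38) = (33*4)*(-38) = 132*(-38) = -5016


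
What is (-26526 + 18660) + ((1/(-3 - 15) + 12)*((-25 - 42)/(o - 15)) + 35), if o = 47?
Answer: -4525061/576 ≈ -7856.0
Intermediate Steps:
(-26526 + 18660) + ((1/(-3 - 15) + 12)*((-25 - 42)/(o - 15)) + 35) = (-26526 + 18660) + ((1/(-3 - 15) + 12)*((-25 - 42)/(47 - 15)) + 35) = -7866 + ((1/(-18) + 12)*(-67/32) + 35) = -7866 + ((-1/18 + 12)*(-67*1/32) + 35) = -7866 + ((215/18)*(-67/32) + 35) = -7866 + (-14405/576 + 35) = -7866 + 5755/576 = -4525061/576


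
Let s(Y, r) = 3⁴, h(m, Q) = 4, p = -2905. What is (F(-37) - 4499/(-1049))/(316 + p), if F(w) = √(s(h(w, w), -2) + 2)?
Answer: -4499/2715861 - √83/2589 ≈ -0.0051755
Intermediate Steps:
s(Y, r) = 81
F(w) = √83 (F(w) = √(81 + 2) = √83)
(F(-37) - 4499/(-1049))/(316 + p) = (√83 - 4499/(-1049))/(316 - 2905) = (√83 - 4499*(-1/1049))/(-2589) = (√83 + 4499/1049)*(-1/2589) = (4499/1049 + √83)*(-1/2589) = -4499/2715861 - √83/2589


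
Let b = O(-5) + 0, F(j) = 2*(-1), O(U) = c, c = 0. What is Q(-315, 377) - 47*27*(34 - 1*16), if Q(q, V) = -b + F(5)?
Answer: -22844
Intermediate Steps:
O(U) = 0
F(j) = -2
b = 0 (b = 0 + 0 = 0)
Q(q, V) = -2 (Q(q, V) = -1*0 - 2 = 0 - 2 = -2)
Q(-315, 377) - 47*27*(34 - 1*16) = -2 - 47*27*(34 - 1*16) = -2 - 1269*(34 - 16) = -2 - 1269*18 = -2 - 1*22842 = -2 - 22842 = -22844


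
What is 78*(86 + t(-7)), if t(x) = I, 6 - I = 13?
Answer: 6162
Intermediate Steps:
I = -7 (I = 6 - 1*13 = 6 - 13 = -7)
t(x) = -7
78*(86 + t(-7)) = 78*(86 - 7) = 78*79 = 6162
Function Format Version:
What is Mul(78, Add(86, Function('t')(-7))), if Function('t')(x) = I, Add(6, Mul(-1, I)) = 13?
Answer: 6162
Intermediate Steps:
I = -7 (I = Add(6, Mul(-1, 13)) = Add(6, -13) = -7)
Function('t')(x) = -7
Mul(78, Add(86, Function('t')(-7))) = Mul(78, Add(86, -7)) = Mul(78, 79) = 6162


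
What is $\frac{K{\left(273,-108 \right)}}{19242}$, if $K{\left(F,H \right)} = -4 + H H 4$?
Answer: $\frac{23326}{9621} \approx 2.4245$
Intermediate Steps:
$K{\left(F,H \right)} = -4 + 4 H^{2}$ ($K{\left(F,H \right)} = -4 + H 4 H = -4 + 4 H^{2}$)
$\frac{K{\left(273,-108 \right)}}{19242} = \frac{-4 + 4 \left(-108\right)^{2}}{19242} = \left(-4 + 4 \cdot 11664\right) \frac{1}{19242} = \left(-4 + 46656\right) \frac{1}{19242} = 46652 \cdot \frac{1}{19242} = \frac{23326}{9621}$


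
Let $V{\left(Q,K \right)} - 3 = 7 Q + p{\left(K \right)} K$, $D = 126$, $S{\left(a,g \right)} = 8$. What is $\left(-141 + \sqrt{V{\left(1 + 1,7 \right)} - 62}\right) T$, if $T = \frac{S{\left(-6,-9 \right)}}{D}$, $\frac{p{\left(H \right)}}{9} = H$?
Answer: $- \frac{188}{21} + \frac{8 \sqrt{11}}{21} \approx -7.6889$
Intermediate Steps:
$p{\left(H \right)} = 9 H$
$V{\left(Q,K \right)} = 3 + 7 Q + 9 K^{2}$ ($V{\left(Q,K \right)} = 3 + \left(7 Q + 9 K K\right) = 3 + \left(7 Q + 9 K^{2}\right) = 3 + 7 Q + 9 K^{2}$)
$T = \frac{4}{63}$ ($T = \frac{8}{126} = 8 \cdot \frac{1}{126} = \frac{4}{63} \approx 0.063492$)
$\left(-141 + \sqrt{V{\left(1 + 1,7 \right)} - 62}\right) T = \left(-141 + \sqrt{\left(3 + 7 \left(1 + 1\right) + 9 \cdot 7^{2}\right) - 62}\right) \frac{4}{63} = \left(-141 + \sqrt{\left(3 + 7 \cdot 2 + 9 \cdot 49\right) - 62}\right) \frac{4}{63} = \left(-141 + \sqrt{\left(3 + 14 + 441\right) - 62}\right) \frac{4}{63} = \left(-141 + \sqrt{458 - 62}\right) \frac{4}{63} = \left(-141 + \sqrt{396}\right) \frac{4}{63} = \left(-141 + 6 \sqrt{11}\right) \frac{4}{63} = - \frac{188}{21} + \frac{8 \sqrt{11}}{21}$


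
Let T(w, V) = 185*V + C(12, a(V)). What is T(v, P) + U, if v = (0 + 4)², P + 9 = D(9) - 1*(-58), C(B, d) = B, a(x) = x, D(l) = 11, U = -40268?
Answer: -29156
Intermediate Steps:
P = 60 (P = -9 + (11 - 1*(-58)) = -9 + (11 + 58) = -9 + 69 = 60)
v = 16 (v = 4² = 16)
T(w, V) = 12 + 185*V (T(w, V) = 185*V + 12 = 12 + 185*V)
T(v, P) + U = (12 + 185*60) - 40268 = (12 + 11100) - 40268 = 11112 - 40268 = -29156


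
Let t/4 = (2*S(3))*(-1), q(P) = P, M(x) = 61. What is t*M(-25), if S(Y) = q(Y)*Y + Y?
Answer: -5856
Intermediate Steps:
S(Y) = Y + Y² (S(Y) = Y*Y + Y = Y² + Y = Y + Y²)
t = -96 (t = 4*((2*(3*(1 + 3)))*(-1)) = 4*((2*(3*4))*(-1)) = 4*((2*12)*(-1)) = 4*(24*(-1)) = 4*(-24) = -96)
t*M(-25) = -96*61 = -5856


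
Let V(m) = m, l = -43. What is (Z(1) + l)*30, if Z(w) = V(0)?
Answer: -1290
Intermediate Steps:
Z(w) = 0
(Z(1) + l)*30 = (0 - 43)*30 = -43*30 = -1290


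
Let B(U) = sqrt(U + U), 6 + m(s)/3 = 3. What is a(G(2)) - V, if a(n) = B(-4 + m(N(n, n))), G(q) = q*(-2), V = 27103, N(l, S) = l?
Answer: -27103 + I*sqrt(26) ≈ -27103.0 + 5.099*I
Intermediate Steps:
m(s) = -9 (m(s) = -18 + 3*3 = -18 + 9 = -9)
B(U) = sqrt(2)*sqrt(U) (B(U) = sqrt(2*U) = sqrt(2)*sqrt(U))
G(q) = -2*q
a(n) = I*sqrt(26) (a(n) = sqrt(2)*sqrt(-4 - 9) = sqrt(2)*sqrt(-13) = sqrt(2)*(I*sqrt(13)) = I*sqrt(26))
a(G(2)) - V = I*sqrt(26) - 1*27103 = I*sqrt(26) - 27103 = -27103 + I*sqrt(26)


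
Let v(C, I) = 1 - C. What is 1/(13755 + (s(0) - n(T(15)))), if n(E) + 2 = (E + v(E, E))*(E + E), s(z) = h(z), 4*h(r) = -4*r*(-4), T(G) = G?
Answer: 1/13727 ≈ 7.2849e-5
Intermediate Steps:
h(r) = 4*r (h(r) = (-4*r*(-4))/4 = (16*r)/4 = 4*r)
s(z) = 4*z
n(E) = -2 + 2*E (n(E) = -2 + (E + (1 - E))*(E + E) = -2 + 1*(2*E) = -2 + 2*E)
1/(13755 + (s(0) - n(T(15)))) = 1/(13755 + (4*0 - (-2 + 2*15))) = 1/(13755 + (0 - (-2 + 30))) = 1/(13755 + (0 - 1*28)) = 1/(13755 + (0 - 28)) = 1/(13755 - 28) = 1/13727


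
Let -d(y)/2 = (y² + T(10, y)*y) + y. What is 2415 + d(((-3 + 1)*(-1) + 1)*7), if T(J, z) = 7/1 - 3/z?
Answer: 1203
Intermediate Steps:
T(J, z) = 7 - 3/z (T(J, z) = 7*1 - 3/z = 7 - 3/z)
d(y) = -2*y - 2*y² - 2*y*(7 - 3/y) (d(y) = -2*((y² + (7 - 3/y)*y) + y) = -2*((y² + y*(7 - 3/y)) + y) = -2*(y + y² + y*(7 - 3/y)) = -2*y - 2*y² - 2*y*(7 - 3/y))
2415 + d(((-3 + 1)*(-1) + 1)*7) = 2415 + (6 - 2*((-3 + 1)*(-1) + 1)*7*(8 + ((-3 + 1)*(-1) + 1)*7)) = 2415 + (6 - 2*(-2*(-1) + 1)*7*(8 + (-2*(-1) + 1)*7)) = 2415 + (6 - 2*(2 + 1)*7*(8 + (2 + 1)*7)) = 2415 + (6 - 2*3*7*(8 + 3*7)) = 2415 + (6 - 2*21*(8 + 21)) = 2415 + (6 - 2*21*29) = 2415 + (6 - 1218) = 2415 - 1212 = 1203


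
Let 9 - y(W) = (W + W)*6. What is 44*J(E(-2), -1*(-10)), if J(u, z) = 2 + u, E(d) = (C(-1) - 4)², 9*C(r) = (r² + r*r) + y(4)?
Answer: 241604/81 ≈ 2982.8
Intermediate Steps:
y(W) = 9 - 12*W (y(W) = 9 - (W + W)*6 = 9 - 2*W*6 = 9 - 12*W)
C(r) = -13/3 + 2*r²/9 (C(r) = ((r² + r*r) + (9 - 12*4))/9 = ((r² + r²) + (9 - 48))/9 = (2*r² - 39)/9 = (-39 + 2*r²)/9 = -13/3 + 2*r²/9)
E(d) = 5329/81 (E(d) = ((-13/3 + (2/9)*(-1)²) - 4)² = ((-13/3 + (2/9)*1) - 4)² = ((-13/3 + 2/9) - 4)² = (-37/9 - 4)² = (-73/9)² = 5329/81)
44*J(E(-2), -1*(-10)) = 44*(2 + 5329/81) = 44*(5491/81) = 241604/81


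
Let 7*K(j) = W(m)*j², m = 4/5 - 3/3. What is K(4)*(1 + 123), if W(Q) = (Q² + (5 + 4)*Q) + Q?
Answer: -13888/25 ≈ -555.52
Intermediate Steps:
m = -⅕ (m = 4*(⅕) - 3*⅓ = ⅘ - 1 = -⅕ ≈ -0.20000)
W(Q) = Q² + 10*Q (W(Q) = (Q² + 9*Q) + Q = Q² + 10*Q)
K(j) = -7*j²/25 (K(j) = ((-(10 - ⅕)/5)*j²)/7 = ((-⅕*49/5)*j²)/7 = (-49*j²/25)/7 = -7*j²/25)
K(4)*(1 + 123) = (-7/25*4²)*(1 + 123) = -7/25*16*124 = -112/25*124 = -13888/25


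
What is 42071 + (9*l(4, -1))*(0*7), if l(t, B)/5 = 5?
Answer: 42071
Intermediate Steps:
l(t, B) = 25 (l(t, B) = 5*5 = 25)
42071 + (9*l(4, -1))*(0*7) = 42071 + (9*25)*(0*7) = 42071 + 225*0 = 42071 + 0 = 42071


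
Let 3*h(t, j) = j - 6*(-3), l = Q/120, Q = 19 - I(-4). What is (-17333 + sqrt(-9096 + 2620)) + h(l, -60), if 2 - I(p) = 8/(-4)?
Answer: -17347 + 2*I*sqrt(1619) ≈ -17347.0 + 80.474*I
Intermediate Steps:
I(p) = 4 (I(p) = 2 - 8/(-4) = 2 - 8*(-1)/4 = 2 - 1*(-2) = 2 + 2 = 4)
Q = 15 (Q = 19 - 1*4 = 19 - 4 = 15)
l = 1/8 (l = 15/120 = 15*(1/120) = 1/8 ≈ 0.12500)
h(t, j) = 6 + j/3 (h(t, j) = (j - 6*(-3))/3 = (j + 18)/3 = (18 + j)/3 = 6 + j/3)
(-17333 + sqrt(-9096 + 2620)) + h(l, -60) = (-17333 + sqrt(-9096 + 2620)) + (6 + (1/3)*(-60)) = (-17333 + sqrt(-6476)) + (6 - 20) = (-17333 + 2*I*sqrt(1619)) - 14 = -17347 + 2*I*sqrt(1619)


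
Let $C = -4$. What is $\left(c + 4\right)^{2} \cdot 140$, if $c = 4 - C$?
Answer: $20160$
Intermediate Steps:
$c = 8$ ($c = 4 - -4 = 4 + 4 = 8$)
$\left(c + 4\right)^{2} \cdot 140 = \left(8 + 4\right)^{2} \cdot 140 = 12^{2} \cdot 140 = 144 \cdot 140 = 20160$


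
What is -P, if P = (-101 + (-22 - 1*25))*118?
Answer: 17464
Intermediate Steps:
P = -17464 (P = (-101 + (-22 - 25))*118 = (-101 - 47)*118 = -148*118 = -17464)
-P = -1*(-17464) = 17464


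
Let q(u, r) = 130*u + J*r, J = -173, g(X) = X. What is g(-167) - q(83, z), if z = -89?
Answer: -26354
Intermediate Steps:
q(u, r) = -173*r + 130*u (q(u, r) = 130*u - 173*r = -173*r + 130*u)
g(-167) - q(83, z) = -167 - (-173*(-89) + 130*83) = -167 - (15397 + 10790) = -167 - 1*26187 = -167 - 26187 = -26354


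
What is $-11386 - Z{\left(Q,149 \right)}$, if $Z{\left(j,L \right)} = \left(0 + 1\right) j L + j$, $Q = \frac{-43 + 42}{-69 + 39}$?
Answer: $-11391$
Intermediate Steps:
$Q = \frac{1}{30}$ ($Q = - \frac{1}{-30} = \left(-1\right) \left(- \frac{1}{30}\right) = \frac{1}{30} \approx 0.033333$)
$Z{\left(j,L \right)} = j + L j$ ($Z{\left(j,L \right)} = 1 j L + j = j L + j = L j + j = j + L j$)
$-11386 - Z{\left(Q,149 \right)} = -11386 - \frac{1 + 149}{30} = -11386 - \frac{1}{30} \cdot 150 = -11386 - 5 = -11391$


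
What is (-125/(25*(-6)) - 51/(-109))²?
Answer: 724201/427716 ≈ 1.6932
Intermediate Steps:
(-125/(25*(-6)) - 51/(-109))² = (-125/(-150) - 51*(-1/109))² = (-125*(-1/150) + 51/109)² = (⅚ + 51/109)² = (851/654)² = 724201/427716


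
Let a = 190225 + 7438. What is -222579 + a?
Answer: -24916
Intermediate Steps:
a = 197663
-222579 + a = -222579 + 197663 = -24916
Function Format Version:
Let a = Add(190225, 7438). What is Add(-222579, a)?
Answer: -24916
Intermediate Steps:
a = 197663
Add(-222579, a) = Add(-222579, 197663) = -24916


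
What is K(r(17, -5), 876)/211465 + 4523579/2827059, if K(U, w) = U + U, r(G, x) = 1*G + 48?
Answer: 191389230181/119564806287 ≈ 1.6007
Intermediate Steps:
r(G, x) = 48 + G (r(G, x) = G + 48 = 48 + G)
K(U, w) = 2*U
K(r(17, -5), 876)/211465 + 4523579/2827059 = (2*(48 + 17))/211465 + 4523579/2827059 = (2*65)*(1/211465) + 4523579*(1/2827059) = 130*(1/211465) + 4523579/2827059 = 26/42293 + 4523579/2827059 = 191389230181/119564806287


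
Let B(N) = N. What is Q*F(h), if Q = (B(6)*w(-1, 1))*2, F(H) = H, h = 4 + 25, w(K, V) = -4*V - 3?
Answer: -2436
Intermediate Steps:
w(K, V) = -3 - 4*V
h = 29
Q = -84 (Q = (6*(-3 - 4*1))*2 = (6*(-3 - 4))*2 = (6*(-7))*2 = -42*2 = -84)
Q*F(h) = -84*29 = -2436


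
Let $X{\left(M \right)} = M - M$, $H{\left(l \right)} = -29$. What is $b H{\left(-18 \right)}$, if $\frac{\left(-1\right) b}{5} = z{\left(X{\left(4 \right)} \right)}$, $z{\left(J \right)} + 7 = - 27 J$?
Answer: $-1015$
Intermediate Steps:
$X{\left(M \right)} = 0$
$z{\left(J \right)} = -7 - 27 J$
$b = 35$ ($b = - 5 \left(-7 - 0\right) = - 5 \left(-7 + 0\right) = \left(-5\right) \left(-7\right) = 35$)
$b H{\left(-18 \right)} = 35 \left(-29\right) = -1015$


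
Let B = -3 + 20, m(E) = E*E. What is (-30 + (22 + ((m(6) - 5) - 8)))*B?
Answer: 255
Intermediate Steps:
m(E) = E**2
B = 17
(-30 + (22 + ((m(6) - 5) - 8)))*B = (-30 + (22 + ((6**2 - 5) - 8)))*17 = (-30 + (22 + ((36 - 5) - 8)))*17 = (-30 + (22 + (31 - 8)))*17 = (-30 + (22 + 23))*17 = (-30 + 45)*17 = 15*17 = 255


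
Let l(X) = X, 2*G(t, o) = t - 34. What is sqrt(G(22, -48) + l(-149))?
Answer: I*sqrt(155) ≈ 12.45*I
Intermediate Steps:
G(t, o) = -17 + t/2 (G(t, o) = (t - 34)/2 = (-34 + t)/2 = -17 + t/2)
sqrt(G(22, -48) + l(-149)) = sqrt((-17 + (1/2)*22) - 149) = sqrt((-17 + 11) - 149) = sqrt(-6 - 149) = sqrt(-155) = I*sqrt(155)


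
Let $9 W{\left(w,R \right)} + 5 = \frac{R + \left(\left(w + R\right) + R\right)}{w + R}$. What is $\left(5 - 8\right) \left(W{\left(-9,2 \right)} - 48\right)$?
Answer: $\frac{3056}{21} \approx 145.52$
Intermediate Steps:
$W{\left(w,R \right)} = - \frac{5}{9} + \frac{w + 3 R}{9 \left(R + w\right)}$ ($W{\left(w,R \right)} = - \frac{5}{9} + \frac{\left(R + \left(\left(w + R\right) + R\right)\right) \frac{1}{w + R}}{9} = - \frac{5}{9} + \frac{\left(R + \left(\left(R + w\right) + R\right)\right) \frac{1}{R + w}}{9} = - \frac{5}{9} + \frac{\left(R + \left(w + 2 R\right)\right) \frac{1}{R + w}}{9} = - \frac{5}{9} + \frac{\left(w + 3 R\right) \frac{1}{R + w}}{9} = - \frac{5}{9} + \frac{\frac{1}{R + w} \left(w + 3 R\right)}{9} = - \frac{5}{9} + \frac{w + 3 R}{9 \left(R + w\right)}$)
$\left(5 - 8\right) \left(W{\left(-9,2 \right)} - 48\right) = \left(5 - 8\right) \left(\frac{2 \left(\left(-1\right) 2 - -18\right)}{9 \left(2 - 9\right)} - 48\right) = \left(5 - 8\right) \left(\frac{2 \left(-2 + 18\right)}{9 \left(-7\right)} - 48\right) = - 3 \left(\frac{2}{9} \left(- \frac{1}{7}\right) 16 - 48\right) = - 3 \left(- \frac{32}{63} - 48\right) = \left(-3\right) \left(- \frac{3056}{63}\right) = \frac{3056}{21}$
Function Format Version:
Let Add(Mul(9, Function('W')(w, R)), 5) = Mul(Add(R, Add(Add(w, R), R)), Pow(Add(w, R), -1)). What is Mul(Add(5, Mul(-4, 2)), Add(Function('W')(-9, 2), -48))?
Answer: Rational(3056, 21) ≈ 145.52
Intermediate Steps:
Function('W')(w, R) = Add(Rational(-5, 9), Mul(Rational(1, 9), Pow(Add(R, w), -1), Add(w, Mul(3, R)))) (Function('W')(w, R) = Add(Rational(-5, 9), Mul(Rational(1, 9), Mul(Add(R, Add(Add(w, R), R)), Pow(Add(w, R), -1)))) = Add(Rational(-5, 9), Mul(Rational(1, 9), Mul(Add(R, Add(Add(R, w), R)), Pow(Add(R, w), -1)))) = Add(Rational(-5, 9), Mul(Rational(1, 9), Mul(Add(R, Add(w, Mul(2, R))), Pow(Add(R, w), -1)))) = Add(Rational(-5, 9), Mul(Rational(1, 9), Mul(Add(w, Mul(3, R)), Pow(Add(R, w), -1)))) = Add(Rational(-5, 9), Mul(Rational(1, 9), Mul(Pow(Add(R, w), -1), Add(w, Mul(3, R))))) = Add(Rational(-5, 9), Mul(Rational(1, 9), Pow(Add(R, w), -1), Add(w, Mul(3, R)))))
Mul(Add(5, Mul(-4, 2)), Add(Function('W')(-9, 2), -48)) = Mul(Add(5, Mul(-4, 2)), Add(Mul(Rational(2, 9), Pow(Add(2, -9), -1), Add(Mul(-1, 2), Mul(-2, -9))), -48)) = Mul(Add(5, -8), Add(Mul(Rational(2, 9), Pow(-7, -1), Add(-2, 18)), -48)) = Mul(-3, Add(Mul(Rational(2, 9), Rational(-1, 7), 16), -48)) = Mul(-3, Add(Rational(-32, 63), -48)) = Mul(-3, Rational(-3056, 63)) = Rational(3056, 21)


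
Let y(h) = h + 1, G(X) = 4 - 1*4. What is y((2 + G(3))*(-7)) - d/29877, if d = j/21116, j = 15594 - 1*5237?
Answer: -8201485873/630882732 ≈ -13.000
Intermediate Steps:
j = 10357 (j = 15594 - 5237 = 10357)
G(X) = 0 (G(X) = 4 - 4 = 0)
d = 10357/21116 ≈ 0.49048
y(h) = 1 + h
y((2 + G(3))*(-7)) - d/29877 = (1 + (2 + 0)*(-7)) - 10357/(21116*29877) = (1 + 2*(-7)) - 10357/(21116*29877) = (1 - 14) - 1*10357/630882732 = -13 - 10357/630882732 = -8201485873/630882732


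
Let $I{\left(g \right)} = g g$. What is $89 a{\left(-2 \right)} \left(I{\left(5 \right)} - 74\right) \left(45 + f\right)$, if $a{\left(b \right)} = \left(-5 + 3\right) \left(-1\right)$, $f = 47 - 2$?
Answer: $-784980$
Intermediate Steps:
$f = 45$
$I{\left(g \right)} = g^{2}$
$a{\left(b \right)} = 2$ ($a{\left(b \right)} = \left(-2\right) \left(-1\right) = 2$)
$89 a{\left(-2 \right)} \left(I{\left(5 \right)} - 74\right) \left(45 + f\right) = 89 \cdot 2 \left(5^{2} - 74\right) \left(45 + 45\right) = 178 \left(25 - 74\right) 90 = 178 \left(\left(-49\right) 90\right) = 178 \left(-4410\right) = -784980$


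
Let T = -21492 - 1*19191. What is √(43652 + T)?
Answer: √2969 ≈ 54.489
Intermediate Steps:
T = -40683 (T = -21492 - 19191 = -40683)
√(43652 + T) = √(43652 - 40683) = √2969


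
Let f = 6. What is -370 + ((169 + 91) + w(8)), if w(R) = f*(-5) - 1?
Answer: -141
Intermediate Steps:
w(R) = -31 (w(R) = 6*(-5) - 1 = -30 - 1 = -31)
-370 + ((169 + 91) + w(8)) = -370 + ((169 + 91) - 31) = -370 + (260 - 31) = -370 + 229 = -141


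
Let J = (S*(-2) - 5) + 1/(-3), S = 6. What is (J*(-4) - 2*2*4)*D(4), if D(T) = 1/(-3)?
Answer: -160/9 ≈ -17.778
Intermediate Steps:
D(T) = -⅓
J = -52/3 (J = (6*(-2) - 5) + 1/(-3) = (-12 - 5) - ⅓ = -17 - ⅓ = -52/3 ≈ -17.333)
(J*(-4) - 2*2*4)*D(4) = (-52/3*(-4) - 2*2*4)*(-⅓) = (208/3 - 4*4)*(-⅓) = (208/3 - 16)*(-⅓) = (160/3)*(-⅓) = -160/9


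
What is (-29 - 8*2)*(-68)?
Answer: 3060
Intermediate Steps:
(-29 - 8*2)*(-68) = (-29 - 16)*(-68) = -45*(-68) = 3060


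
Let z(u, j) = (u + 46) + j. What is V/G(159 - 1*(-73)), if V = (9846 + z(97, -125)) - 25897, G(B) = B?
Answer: -16033/232 ≈ -69.108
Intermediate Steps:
z(u, j) = 46 + j + u (z(u, j) = (46 + u) + j = 46 + j + u)
V = -16033 (V = (9846 + (46 - 125 + 97)) - 25897 = (9846 + 18) - 25897 = 9864 - 25897 = -16033)
V/G(159 - 1*(-73)) = -16033/(159 - 1*(-73)) = -16033/(159 + 73) = -16033/232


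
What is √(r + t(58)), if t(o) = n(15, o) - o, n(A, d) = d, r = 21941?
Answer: √21941 ≈ 148.13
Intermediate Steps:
t(o) = 0 (t(o) = o - o = 0)
√(r + t(58)) = √(21941 + 0) = √21941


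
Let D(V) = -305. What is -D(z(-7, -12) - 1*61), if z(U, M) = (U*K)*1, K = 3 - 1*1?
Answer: 305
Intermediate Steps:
K = 2 (K = 3 - 1 = 2)
z(U, M) = 2*U (z(U, M) = (U*2)*1 = (2*U)*1 = 2*U)
-D(z(-7, -12) - 1*61) = -1*(-305) = 305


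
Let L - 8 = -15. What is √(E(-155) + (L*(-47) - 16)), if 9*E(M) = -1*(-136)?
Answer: √2953/3 ≈ 18.114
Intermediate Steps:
L = -7 (L = 8 - 15 = -7)
E(M) = 136/9 (E(M) = (-1*(-136))/9 = (⅑)*136 = 136/9)
√(E(-155) + (L*(-47) - 16)) = √(136/9 + (-7*(-47) - 16)) = √(136/9 + (329 - 16)) = √(136/9 + 313) = √(2953/9) = √2953/3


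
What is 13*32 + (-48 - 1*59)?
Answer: 309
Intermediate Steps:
13*32 + (-48 - 1*59) = 416 + (-48 - 59) = 416 - 107 = 309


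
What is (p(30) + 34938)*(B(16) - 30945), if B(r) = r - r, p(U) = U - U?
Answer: -1081156410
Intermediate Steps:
p(U) = 0
B(r) = 0
(p(30) + 34938)*(B(16) - 30945) = (0 + 34938)*(0 - 30945) = 34938*(-30945) = -1081156410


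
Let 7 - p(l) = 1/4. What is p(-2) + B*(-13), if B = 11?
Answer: -545/4 ≈ -136.25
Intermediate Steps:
p(l) = 27/4 (p(l) = 7 - 1/4 = 7 - 1*¼ = 7 - ¼ = 27/4)
p(-2) + B*(-13) = 27/4 + 11*(-13) = 27/4 - 143 = -545/4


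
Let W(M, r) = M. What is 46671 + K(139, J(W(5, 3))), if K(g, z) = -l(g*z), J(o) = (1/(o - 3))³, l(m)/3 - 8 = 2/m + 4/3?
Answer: 6483329/139 ≈ 46643.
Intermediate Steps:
l(m) = 28 + 6/m (l(m) = 24 + 3*(2/m + 4/3) = 24 + 3*(4/3 + 2/m) = 24 + (4 + 6/m) = 28 + 6/m)
J(o) = (-3 + o)⁻³ (J(o) = (1/(-3 + o))³ = (-3 + o)⁻³)
K(g, z) = -28 - 6/(g*z) (K(g, z) = -(28 + 6/((g*z))) = -(28 + 6*(1/(g*z))) = -(28 + 6/(g*z)) = -28 - 6/(g*z))
46671 + K(139, J(W(5, 3))) = 46671 + (-28 - 6/(139*(-3 + 5)⁻³)) = 46671 + (-28 - 6*1/139/2⁻³) = 46671 + (-28 - 6*1/139/⅛) = 46671 + (-28 - 6*1/139*8) = 46671 + (-28 - 48/139) = 46671 - 3940/139 = 6483329/139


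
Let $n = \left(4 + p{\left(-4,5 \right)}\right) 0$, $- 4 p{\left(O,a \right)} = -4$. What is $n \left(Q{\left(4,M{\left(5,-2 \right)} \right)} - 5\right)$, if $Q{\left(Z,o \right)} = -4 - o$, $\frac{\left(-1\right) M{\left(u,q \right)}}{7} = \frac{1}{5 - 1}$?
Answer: $0$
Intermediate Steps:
$p{\left(O,a \right)} = 1$ ($p{\left(O,a \right)} = \left(- \frac{1}{4}\right) \left(-4\right) = 1$)
$M{\left(u,q \right)} = - \frac{7}{4}$ ($M{\left(u,q \right)} = - \frac{7}{5 - 1} = - \frac{7}{4}$)
$n = 0$ ($n = \left(4 + 1\right) 0 = 5 \cdot 0 = 0$)
$n \left(Q{\left(4,M{\left(5,-2 \right)} \right)} - 5\right) = 0 \left(\left(-4 - - \frac{7}{4}\right) - 5\right) = 0 \left(\left(-4 + \frac{7}{4}\right) - 5\right) = 0 \left(- \frac{9}{4} - 5\right) = 0 \left(- \frac{29}{4}\right) = 0$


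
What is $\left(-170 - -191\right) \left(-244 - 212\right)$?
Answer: $-9576$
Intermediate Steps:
$\left(-170 - -191\right) \left(-244 - 212\right) = \left(-170 + 191\right) \left(-456\right) = 21 \left(-456\right) = -9576$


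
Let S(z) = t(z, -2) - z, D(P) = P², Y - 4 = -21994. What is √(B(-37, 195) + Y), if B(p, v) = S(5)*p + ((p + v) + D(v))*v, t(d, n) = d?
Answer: 3*√824855 ≈ 2724.6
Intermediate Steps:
Y = -21990 (Y = 4 - 21994 = -21990)
S(z) = 0 (S(z) = z - z = 0)
B(p, v) = v*(p + v + v²) (B(p, v) = 0*p + ((p + v) + v²)*v = 0 + (p + v + v²)*v = 0 + v*(p + v + v²) = v*(p + v + v²))
√(B(-37, 195) + Y) = √(195*(-37 + 195 + 195²) - 21990) = √(195*(-37 + 195 + 38025) - 21990) = √(195*38183 - 21990) = √(7445685 - 21990) = √7423695 = 3*√824855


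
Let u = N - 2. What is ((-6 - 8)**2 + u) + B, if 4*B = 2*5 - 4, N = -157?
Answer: 77/2 ≈ 38.500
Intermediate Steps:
u = -159 (u = -157 - 2 = -159)
B = 3/2 (B = (2*5 - 4)/4 = (10 - 4)/4 = (1/4)*6 = 3/2 ≈ 1.5000)
((-6 - 8)**2 + u) + B = ((-6 - 8)**2 - 159) + 3/2 = ((-14)**2 - 159) + 3/2 = (196 - 159) + 3/2 = 37 + 3/2 = 77/2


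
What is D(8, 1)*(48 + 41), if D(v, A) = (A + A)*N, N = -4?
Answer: -712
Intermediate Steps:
D(v, A) = -8*A (D(v, A) = (A + A)*(-4) = (2*A)*(-4) = -8*A)
D(8, 1)*(48 + 41) = (-8*1)*(48 + 41) = -8*89 = -712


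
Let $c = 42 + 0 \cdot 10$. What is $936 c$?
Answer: $39312$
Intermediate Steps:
$c = 42$ ($c = 42 + 0 = 42$)
$936 c = 936 \cdot 42 = 39312$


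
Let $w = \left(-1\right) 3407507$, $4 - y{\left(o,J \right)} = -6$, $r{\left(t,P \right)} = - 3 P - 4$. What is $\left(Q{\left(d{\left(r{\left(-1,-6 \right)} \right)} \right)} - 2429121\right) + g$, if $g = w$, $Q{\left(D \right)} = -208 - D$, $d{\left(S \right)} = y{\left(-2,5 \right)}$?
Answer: $-5836846$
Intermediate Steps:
$r{\left(t,P \right)} = -4 - 3 P$
$y{\left(o,J \right)} = 10$ ($y{\left(o,J \right)} = 4 - -6 = 4 + 6 = 10$)
$d{\left(S \right)} = 10$
$w = -3407507$
$g = -3407507$
$\left(Q{\left(d{\left(r{\left(-1,-6 \right)} \right)} \right)} - 2429121\right) + g = \left(\left(-208 - 10\right) - 2429121\right) - 3407507 = \left(-218 - 2429121\right) - 3407507 = -2429339 - 3407507 = -5836846$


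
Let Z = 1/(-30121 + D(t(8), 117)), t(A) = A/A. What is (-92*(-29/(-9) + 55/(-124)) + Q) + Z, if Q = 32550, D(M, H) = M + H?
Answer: 90110280034/2790279 ≈ 32294.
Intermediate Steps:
t(A) = 1
D(M, H) = H + M
Z = -1/30003 (Z = 1/(-30121 + (117 + 1)) = 1/(-30121 + 118) = 1/(-30003) = -1/30003 ≈ -3.3330e-5)
(-92*(-29/(-9) + 55/(-124)) + Q) + Z = (-92*(-29/(-9) + 55/(-124)) + 32550) - 1/30003 = (-92*(-29*(-⅑) + 55*(-1/124)) + 32550) - 1/30003 = (-92*(29/9 - 55/124) + 32550) - 1/30003 = (-92*3101/1116 + 32550) - 1/30003 = (-71323/279 + 32550) - 1/30003 = 9010127/279 - 1/30003 = 90110280034/2790279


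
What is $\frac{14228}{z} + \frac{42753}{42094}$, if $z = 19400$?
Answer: $\frac{89270102}{51038975} \approx 1.7491$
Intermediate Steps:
$\frac{14228}{z} + \frac{42753}{42094} = \frac{14228}{19400} + \frac{42753}{42094} = 14228 \cdot \frac{1}{19400} + 42753 \cdot \frac{1}{42094} = \frac{3557}{4850} + \frac{42753}{42094} = \frac{89270102}{51038975}$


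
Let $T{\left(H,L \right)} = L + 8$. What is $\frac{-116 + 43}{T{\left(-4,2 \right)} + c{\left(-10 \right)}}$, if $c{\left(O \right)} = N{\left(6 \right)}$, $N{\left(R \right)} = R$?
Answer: $- \frac{73}{16} \approx -4.5625$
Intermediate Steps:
$T{\left(H,L \right)} = 8 + L$
$c{\left(O \right)} = 6$
$\frac{-116 + 43}{T{\left(-4,2 \right)} + c{\left(-10 \right)}} = \frac{-116 + 43}{\left(8 + 2\right) + 6} = - \frac{73}{10 + 6} = - \frac{73}{16}$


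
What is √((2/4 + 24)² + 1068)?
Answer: √6673/2 ≈ 40.844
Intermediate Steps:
√((2/4 + 24)² + 1068) = √((2*(¼) + 24)² + 1068) = √((½ + 24)² + 1068) = √((49/2)² + 1068) = √(2401/4 + 1068) = √(6673/4) = √6673/2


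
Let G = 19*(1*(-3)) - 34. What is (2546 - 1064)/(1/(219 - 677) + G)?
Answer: -226252/13893 ≈ -16.285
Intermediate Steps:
G = -91 (G = 19*(-3) - 34 = -57 - 34 = -91)
(2546 - 1064)/(1/(219 - 677) + G) = (2546 - 1064)/(1/(219 - 677) - 91) = 1482/(1/(-458) - 91) = 1482/(-1/458 - 91) = 1482/(-41679/458) = 1482*(-458/41679) = -226252/13893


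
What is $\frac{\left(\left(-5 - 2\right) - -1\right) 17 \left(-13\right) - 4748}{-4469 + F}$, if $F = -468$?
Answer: $\frac{3422}{4937} \approx 0.69313$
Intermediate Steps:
$\frac{\left(\left(-5 - 2\right) - -1\right) 17 \left(-13\right) - 4748}{-4469 + F} = \frac{\left(\left(-5 - 2\right) - -1\right) 17 \left(-13\right) - 4748}{-4469 - 468} = \frac{\left(\left(-5 - 2\right) + 1\right) 17 \left(-13\right) - 4748}{-4937} = \left(\left(-7 + 1\right) 17 \left(-13\right) - 4748\right) \left(- \frac{1}{4937}\right) = \left(\left(-6\right) 17 \left(-13\right) - 4748\right) \left(- \frac{1}{4937}\right) = \left(\left(-102\right) \left(-13\right) - 4748\right) \left(- \frac{1}{4937}\right) = \left(1326 - 4748\right) \left(- \frac{1}{4937}\right) = \left(-3422\right) \left(- \frac{1}{4937}\right) = \frac{3422}{4937}$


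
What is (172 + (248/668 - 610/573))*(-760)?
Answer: -12458306080/95691 ≈ -1.3019e+5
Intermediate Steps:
(172 + (248/668 - 610/573))*(-760) = (172 + (248*(1/668) - 610*1/573))*(-760) = (172 + (62/167 - 610/573))*(-760) = (172 - 66344/95691)*(-760) = (16392508/95691)*(-760) = -12458306080/95691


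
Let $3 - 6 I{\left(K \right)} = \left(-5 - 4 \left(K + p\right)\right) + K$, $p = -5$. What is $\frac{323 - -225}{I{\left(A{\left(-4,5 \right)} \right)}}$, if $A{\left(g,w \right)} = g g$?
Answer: $\frac{274}{3} \approx 91.333$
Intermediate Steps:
$A{\left(g,w \right)} = g^{2}$
$I{\left(K \right)} = -2 + \frac{K}{2}$ ($I{\left(K \right)} = \frac{1}{2} - \frac{\left(-5 - 4 \left(K - 5\right)\right) + K}{6} = \frac{1}{2} - \frac{\left(-5 - 4 \left(-5 + K\right)\right) + K}{6} = \frac{1}{2} - \frac{\left(-5 - \left(-20 + 4 K\right)\right) + K}{6} = \frac{1}{2} - \frac{\left(15 - 4 K\right) + K}{6} = \frac{1}{2} - \frac{15 - 3 K}{6} = \frac{1}{2} + \left(- \frac{5}{2} + \frac{K}{2}\right) = -2 + \frac{K}{2}$)
$\frac{323 - -225}{I{\left(A{\left(-4,5 \right)} \right)}} = \frac{323 - -225}{-2 + \frac{\left(-4\right)^{2}}{2}} = \frac{323 + 225}{-2 + \frac{1}{2} \cdot 16} = \frac{548}{-2 + 8} = \frac{548}{6} = 548 \cdot \frac{1}{6} = \frac{274}{3}$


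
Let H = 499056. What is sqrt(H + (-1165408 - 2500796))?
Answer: 2*I*sqrt(791787) ≈ 1779.6*I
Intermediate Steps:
sqrt(H + (-1165408 - 2500796)) = sqrt(499056 + (-1165408 - 2500796)) = sqrt(499056 - 3666204) = sqrt(-3167148) = 2*I*sqrt(791787)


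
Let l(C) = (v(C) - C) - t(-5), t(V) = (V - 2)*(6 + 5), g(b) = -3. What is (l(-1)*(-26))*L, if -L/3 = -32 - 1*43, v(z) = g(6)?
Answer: -438750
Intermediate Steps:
v(z) = -3
t(V) = -22 + 11*V (t(V) = (-2 + V)*11 = -22 + 11*V)
L = 225 (L = -3*(-32 - 1*43) = -3*(-32 - 43) = -3*(-75) = 225)
l(C) = 74 - C (l(C) = (-3 - C) - (-22 + 11*(-5)) = (-3 - C) - (-22 - 55) = (-3 - C) - 1*(-77) = (-3 - C) + 77 = 74 - C)
(l(-1)*(-26))*L = ((74 - 1*(-1))*(-26))*225 = ((74 + 1)*(-26))*225 = (75*(-26))*225 = -1950*225 = -438750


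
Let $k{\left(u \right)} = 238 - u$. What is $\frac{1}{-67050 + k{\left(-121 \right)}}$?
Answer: $- \frac{1}{66691} \approx -1.4995 \cdot 10^{-5}$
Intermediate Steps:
$\frac{1}{-67050 + k{\left(-121 \right)}} = \frac{1}{-67050 + \left(238 - -121\right)} = \frac{1}{-67050 + \left(238 + 121\right)} = \frac{1}{-67050 + 359} = \frac{1}{-66691} = - \frac{1}{66691}$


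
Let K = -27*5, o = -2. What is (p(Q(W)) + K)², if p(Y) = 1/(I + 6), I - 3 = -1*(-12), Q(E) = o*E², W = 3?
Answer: 8031556/441 ≈ 18212.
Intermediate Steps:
Q(E) = -2*E²
K = -135
I = 15 (I = 3 - 1*(-12) = 3 + 12 = 15)
p(Y) = 1/21 (p(Y) = 1/(15 + 6) = 1/21)
(p(Q(W)) + K)² = (1/21 - 135)² = (-2834/21)² = 8031556/441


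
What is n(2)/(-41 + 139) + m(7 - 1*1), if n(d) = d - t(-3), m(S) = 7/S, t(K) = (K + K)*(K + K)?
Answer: 241/294 ≈ 0.81973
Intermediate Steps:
t(K) = 4*K**2 (t(K) = (2*K)*(2*K) = 4*K**2)
n(d) = -36 + d (n(d) = d - 4*(-3)**2 = d - 4*9 = d - 1*36 = d - 36 = -36 + d)
n(2)/(-41 + 139) + m(7 - 1*1) = (-36 + 2)/(-41 + 139) + 7/(7 - 1*1) = -34/98 + 7/(7 - 1) = (1/98)*(-34) + 7/6 = -17/49 + 7*(1/6) = -17/49 + 7/6 = 241/294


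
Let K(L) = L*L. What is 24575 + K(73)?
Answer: 29904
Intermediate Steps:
K(L) = L²
24575 + K(73) = 24575 + 73² = 24575 + 5329 = 29904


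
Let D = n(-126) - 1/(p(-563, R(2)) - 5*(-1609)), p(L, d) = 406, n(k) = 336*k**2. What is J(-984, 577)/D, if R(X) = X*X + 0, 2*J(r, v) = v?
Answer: 4876227/90160947070 ≈ 5.4084e-5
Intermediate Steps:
J(r, v) = v/2
R(X) = X**2 (R(X) = X**2 + 0 = X**2)
D = 45080473535/8451 (D = 336*(-126)**2 - 1/(406 - 5*(-1609)) = 336*15876 - 1/(406 + 8045) = 5334336 - 1/8451 = 45080473535/8451 ≈ 5.3343e+6)
J(-984, 577)/D = ((1/2)*577)/(45080473535/8451) = (577/2)*(8451/45080473535) = 4876227/90160947070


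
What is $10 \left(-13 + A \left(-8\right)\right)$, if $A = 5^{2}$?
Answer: $-2130$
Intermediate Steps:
$A = 25$
$10 \left(-13 + A \left(-8\right)\right) = 10 \left(-13 + 25 \left(-8\right)\right) = 10 \left(-13 - 200\right) = 10 \left(-213\right) = -2130$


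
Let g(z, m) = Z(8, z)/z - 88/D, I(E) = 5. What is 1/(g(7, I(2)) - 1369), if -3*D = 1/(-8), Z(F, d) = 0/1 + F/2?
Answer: -7/24363 ≈ -0.00028732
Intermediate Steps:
Z(F, d) = F/2 (Z(F, d) = 0*1 + F*(1/2) = 0 + F/2 = F/2)
D = 1/24 (D = -1/3/(-8) = -1/3*(-1/8) = 1/24 ≈ 0.041667)
g(z, m) = -2112 + 4/z (g(z, m) = ((1/2)*8)/z - 88/1/24 = 4/z - 88*24 = 4/z - 2112 = -2112 + 4/z)
1/(g(7, I(2)) - 1369) = 1/((-2112 + 4/7) - 1369) = 1/(-14780/7 - 1369) = 1/(-24363/7) = -7/24363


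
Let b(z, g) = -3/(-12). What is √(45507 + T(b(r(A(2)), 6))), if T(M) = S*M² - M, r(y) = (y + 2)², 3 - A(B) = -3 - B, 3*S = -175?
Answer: √6552447/12 ≈ 213.31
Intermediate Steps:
S = -175/3 (S = (⅓)*(-175) = -175/3 ≈ -58.333)
A(B) = 6 + B (A(B) = 3 - (-3 - B) = 3 + (3 + B) = 6 + B)
r(y) = (2 + y)²
b(z, g) = ¼ (b(z, g) = -3*(-1/12) = ¼)
T(M) = -M - 175*M²/3 (T(M) = -175*M²/3 - M = -M - 175*M²/3)
√(45507 + T(b(r(A(2)), 6))) = √(45507 + (⅓)*(¼)*(-3 - 175*¼)) = √(45507 + (⅓)*(¼)*(-3 - 175/4)) = √(45507 + (⅓)*(¼)*(-187/4)) = √(45507 - 187/48) = √(2184149/48) = √6552447/12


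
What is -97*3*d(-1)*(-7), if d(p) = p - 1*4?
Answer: -10185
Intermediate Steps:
d(p) = -4 + p (d(p) = p - 4 = -4 + p)
-97*3*d(-1)*(-7) = -97*3*(-4 - 1)*(-7) = -97*3*(-5)*(-7) = -(-1455)*(-7) = -97*105 = -10185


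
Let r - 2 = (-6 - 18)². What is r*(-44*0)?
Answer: 0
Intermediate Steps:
r = 578 (r = 2 + (-6 - 18)² = 2 + (-24)² = 2 + 576 = 578)
r*(-44*0) = 578*(-44*0) = 578*0 = 0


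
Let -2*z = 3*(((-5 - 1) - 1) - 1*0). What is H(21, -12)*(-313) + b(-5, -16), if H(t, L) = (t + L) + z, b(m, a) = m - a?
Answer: -12185/2 ≈ -6092.5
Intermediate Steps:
z = 21/2 (z = -3*(((-5 - 1) - 1) - 1*0)/2 = -3*((-6 - 1) + 0)/2 = -3*(-7 + 0)/2 = -3*(-7)/2 = -½*(-21) = 21/2 ≈ 10.500)
H(t, L) = 21/2 + L + t (H(t, L) = (t + L) + 21/2 = (L + t) + 21/2 = 21/2 + L + t)
H(21, -12)*(-313) + b(-5, -16) = (21/2 - 12 + 21)*(-313) + (-5 - 1*(-16)) = (39/2)*(-313) + (-5 + 16) = -12207/2 + 11 = -12185/2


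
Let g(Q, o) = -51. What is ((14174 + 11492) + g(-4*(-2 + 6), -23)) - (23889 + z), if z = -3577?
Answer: 5303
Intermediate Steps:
((14174 + 11492) + g(-4*(-2 + 6), -23)) - (23889 + z) = ((14174 + 11492) - 51) - (23889 - 3577) = (25666 - 51) - 1*20312 = 25615 - 20312 = 5303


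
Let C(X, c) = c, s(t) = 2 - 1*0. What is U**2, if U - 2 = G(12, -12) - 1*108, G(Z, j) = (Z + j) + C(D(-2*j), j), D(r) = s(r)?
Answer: 13924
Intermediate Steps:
s(t) = 2 (s(t) = 2 + 0 = 2)
D(r) = 2
G(Z, j) = Z + 2*j (G(Z, j) = (Z + j) + j = Z + 2*j)
U = -118 (U = 2 + ((12 + 2*(-12)) - 1*108) = 2 + ((12 - 24) - 108) = 2 + (-12 - 108) = 2 - 120 = -118)
U**2 = (-118)**2 = 13924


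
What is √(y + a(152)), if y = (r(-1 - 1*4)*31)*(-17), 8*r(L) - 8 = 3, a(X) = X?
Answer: 3*I*√1018/4 ≈ 23.93*I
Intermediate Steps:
r(L) = 11/8 (r(L) = 1 + (⅛)*3 = 1 + 3/8 = 11/8)
y = -5797/8 (y = ((11/8)*31)*(-17) = (341/8)*(-17) = -5797/8 ≈ -724.63)
√(y + a(152)) = √(-5797/8 + 152) = √(-4581/8) = 3*I*√1018/4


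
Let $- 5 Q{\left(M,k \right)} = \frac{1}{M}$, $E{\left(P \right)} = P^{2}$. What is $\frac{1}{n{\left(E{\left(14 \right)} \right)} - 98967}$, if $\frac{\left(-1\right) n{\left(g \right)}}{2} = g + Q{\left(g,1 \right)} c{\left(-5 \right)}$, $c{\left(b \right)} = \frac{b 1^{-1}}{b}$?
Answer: $- \frac{490}{48685909} \approx -1.0065 \cdot 10^{-5}$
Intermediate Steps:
$Q{\left(M,k \right)} = - \frac{1}{5 M}$
$c{\left(b \right)} = 1$ ($c{\left(b \right)} = \frac{b 1}{b} = \frac{b}{b} = 1$)
$n{\left(g \right)} = - 2 g + \frac{2}{5 g}$ ($n{\left(g \right)} = - 2 \left(g + - \frac{1}{5 g} 1\right) = - 2 \left(g - \frac{1}{5 g}\right) = - 2 g + \frac{2}{5 g}$)
$\frac{1}{n{\left(E{\left(14 \right)} \right)} - 98967} = \frac{1}{\left(- 2 \cdot 14^{2} + \frac{2}{5 \cdot 14^{2}}\right) - 98967} = \frac{1}{\left(\left(-2\right) 196 + \frac{2}{5 \cdot 196}\right) - 98967} = \frac{1}{\left(-392 + \frac{2}{5} \cdot \frac{1}{196}\right) - 98967} = \frac{1}{\left(-392 + \frac{1}{490}\right) - 98967} = \frac{1}{- \frac{192079}{490} - 98967} = \frac{1}{- \frac{48685909}{490}} = - \frac{490}{48685909}$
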